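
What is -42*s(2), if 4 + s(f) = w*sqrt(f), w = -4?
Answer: 168 + 168*sqrt(2) ≈ 405.59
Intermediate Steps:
s(f) = -4 - 4*sqrt(f)
-42*s(2) = -42*(-4 - 4*sqrt(2)) = 168 + 168*sqrt(2)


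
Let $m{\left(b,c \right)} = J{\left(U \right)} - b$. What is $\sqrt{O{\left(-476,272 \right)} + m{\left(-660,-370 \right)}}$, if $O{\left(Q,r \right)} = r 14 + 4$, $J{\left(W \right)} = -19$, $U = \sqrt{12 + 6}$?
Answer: $\sqrt{4453} \approx 66.731$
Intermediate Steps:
$U = 3 \sqrt{2}$ ($U = \sqrt{18} = 3 \sqrt{2} \approx 4.2426$)
$O{\left(Q,r \right)} = 4 + 14 r$ ($O{\left(Q,r \right)} = 14 r + 4 = 4 + 14 r$)
$m{\left(b,c \right)} = -19 - b$
$\sqrt{O{\left(-476,272 \right)} + m{\left(-660,-370 \right)}} = \sqrt{\left(4 + 14 \cdot 272\right) - -641} = \sqrt{\left(4 + 3808\right) + \left(-19 + 660\right)} = \sqrt{3812 + 641} = \sqrt{4453}$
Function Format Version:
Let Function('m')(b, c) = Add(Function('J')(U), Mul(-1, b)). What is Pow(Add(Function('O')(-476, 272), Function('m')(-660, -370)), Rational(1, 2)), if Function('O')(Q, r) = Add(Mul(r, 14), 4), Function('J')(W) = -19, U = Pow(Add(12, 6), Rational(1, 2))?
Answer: Pow(4453, Rational(1, 2)) ≈ 66.731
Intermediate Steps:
U = Mul(3, Pow(2, Rational(1, 2))) (U = Pow(18, Rational(1, 2)) = Mul(3, Pow(2, Rational(1, 2))) ≈ 4.2426)
Function('O')(Q, r) = Add(4, Mul(14, r)) (Function('O')(Q, r) = Add(Mul(14, r), 4) = Add(4, Mul(14, r)))
Function('m')(b, c) = Add(-19, Mul(-1, b))
Pow(Add(Function('O')(-476, 272), Function('m')(-660, -370)), Rational(1, 2)) = Pow(Add(Add(4, Mul(14, 272)), Add(-19, Mul(-1, -660))), Rational(1, 2)) = Pow(Add(Add(4, 3808), Add(-19, 660)), Rational(1, 2)) = Pow(Add(3812, 641), Rational(1, 2)) = Pow(4453, Rational(1, 2))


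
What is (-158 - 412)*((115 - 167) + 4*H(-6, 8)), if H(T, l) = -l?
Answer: 47880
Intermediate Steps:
(-158 - 412)*((115 - 167) + 4*H(-6, 8)) = (-158 - 412)*((115 - 167) + 4*(-1*8)) = -570*(-52 + 4*(-8)) = -570*(-52 - 32) = -570*(-84) = 47880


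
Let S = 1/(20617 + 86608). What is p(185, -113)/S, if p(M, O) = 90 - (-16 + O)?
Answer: 23482275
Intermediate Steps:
S = 1/107225 ≈ 9.3262e-6
p(M, O) = 106 - O (p(M, O) = 90 + (16 - O) = 106 - O)
p(185, -113)/S = (106 - 1*(-113))/(1/107225) = (106 + 113)*107225 = 219*107225 = 23482275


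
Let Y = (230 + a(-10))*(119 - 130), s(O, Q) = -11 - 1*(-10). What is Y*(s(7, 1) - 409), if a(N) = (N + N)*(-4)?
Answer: 1398100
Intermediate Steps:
s(O, Q) = -1 (s(O, Q) = -11 + 10 = -1)
a(N) = -8*N (a(N) = (2*N)*(-4) = -8*N)
Y = -3410 (Y = (230 - 8*(-10))*(119 - 130) = (230 + 80)*(-11) = 310*(-11) = -3410)
Y*(s(7, 1) - 409) = -3410*(-1 - 409) = -3410*(-410) = 1398100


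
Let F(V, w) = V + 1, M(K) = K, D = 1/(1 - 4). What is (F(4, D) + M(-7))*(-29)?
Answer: 58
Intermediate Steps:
D = -⅓ (D = 1/(-3) = -⅓ ≈ -0.33333)
F(V, w) = 1 + V
(F(4, D) + M(-7))*(-29) = ((1 + 4) - 7)*(-29) = (5 - 7)*(-29) = -2*(-29) = 58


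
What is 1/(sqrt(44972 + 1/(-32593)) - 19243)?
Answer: -627187099/12067495573662 - sqrt(47773919670235)/12067495573662 ≈ -5.2546e-5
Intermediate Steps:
1/(sqrt(44972 + 1/(-32593)) - 19243) = 1/(sqrt(44972 - 1/32593) - 19243) = 1/(sqrt(1465772395/32593) - 19243) = 1/(sqrt(47773919670235)/32593 - 19243) = 1/(-19243 + sqrt(47773919670235)/32593)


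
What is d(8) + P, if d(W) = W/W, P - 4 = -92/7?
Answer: -57/7 ≈ -8.1429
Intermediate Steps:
P = -64/7 (P = 4 - 92/7 = -64/7 ≈ -9.1429)
d(W) = 1
d(8) + P = 1 - 64/7 = -57/7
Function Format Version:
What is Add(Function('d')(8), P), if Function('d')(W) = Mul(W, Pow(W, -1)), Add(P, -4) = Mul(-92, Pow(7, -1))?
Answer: Rational(-57, 7) ≈ -8.1429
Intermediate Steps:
P = Rational(-64, 7) (P = Add(4, Mul(-92, Pow(7, -1))) = Add(4, Mul(-92, Rational(1, 7))) = Add(4, Rational(-92, 7)) = Rational(-64, 7) ≈ -9.1429)
Function('d')(W) = 1
Add(Function('d')(8), P) = Add(1, Rational(-64, 7)) = Rational(-57, 7)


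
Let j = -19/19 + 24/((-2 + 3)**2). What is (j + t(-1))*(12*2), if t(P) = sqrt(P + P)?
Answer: 552 + 24*I*sqrt(2) ≈ 552.0 + 33.941*I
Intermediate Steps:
j = 23 (j = -19*1/19 + 24/(1**2) = -1 + 24/1 = -1 + 24*1 = -1 + 24 = 23)
t(P) = sqrt(2)*sqrt(P) (t(P) = sqrt(2*P) = sqrt(2)*sqrt(P))
(j + t(-1))*(12*2) = (23 + sqrt(2)*sqrt(-1))*(12*2) = (23 + sqrt(2)*I)*24 = (23 + I*sqrt(2))*24 = 552 + 24*I*sqrt(2)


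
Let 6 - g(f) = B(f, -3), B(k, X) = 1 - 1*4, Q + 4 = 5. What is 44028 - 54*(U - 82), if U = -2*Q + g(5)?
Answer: 48078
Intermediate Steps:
Q = 1 (Q = -4 + 5 = 1)
B(k, X) = -3 (B(k, X) = 1 - 4 = -3)
g(f) = 9 (g(f) = 6 - 1*(-3) = 6 + 3 = 9)
U = 7 (U = -2*1 + 9 = -2 + 9 = 7)
44028 - 54*(U - 82) = 44028 - 54*(7 - 82) = 44028 - 54*(-75) = 44028 - 1*(-4050) = 44028 + 4050 = 48078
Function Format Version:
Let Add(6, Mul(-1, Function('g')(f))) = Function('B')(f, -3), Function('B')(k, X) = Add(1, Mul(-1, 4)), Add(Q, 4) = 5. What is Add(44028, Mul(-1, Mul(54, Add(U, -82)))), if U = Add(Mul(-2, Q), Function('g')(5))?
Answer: 48078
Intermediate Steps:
Q = 1 (Q = Add(-4, 5) = 1)
Function('B')(k, X) = -3 (Function('B')(k, X) = Add(1, -4) = -3)
Function('g')(f) = 9 (Function('g')(f) = Add(6, Mul(-1, -3)) = Add(6, 3) = 9)
U = 7 (U = Add(Mul(-2, 1), 9) = Add(-2, 9) = 7)
Add(44028, Mul(-1, Mul(54, Add(U, -82)))) = Add(44028, Mul(-1, Mul(54, Add(7, -82)))) = Add(44028, Mul(-1, Mul(54, -75))) = Add(44028, Mul(-1, -4050)) = Add(44028, 4050) = 48078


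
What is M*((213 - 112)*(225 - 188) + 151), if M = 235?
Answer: 913680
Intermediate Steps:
M*((213 - 112)*(225 - 188) + 151) = 235*((213 - 112)*(225 - 188) + 151) = 235*(101*37 + 151) = 235*(3737 + 151) = 235*3888 = 913680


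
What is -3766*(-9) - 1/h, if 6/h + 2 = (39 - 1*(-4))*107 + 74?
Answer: 198691/6 ≈ 33115.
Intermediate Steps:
h = 6/4673 (h = 6/(-2 + ((39 - 1*(-4))*107 + 74)) = 6/(-2 + ((39 + 4)*107 + 74)) = 6/(-2 + (43*107 + 74)) = 6/(-2 + (4601 + 74)) = 6/(-2 + 4675) = 6/4673 ≈ 0.0012840)
-3766*(-9) - 1/h = -3766*(-9) - 1/6/4673 = 33894 - 1*4673/6 = 33894 - 4673/6 = 198691/6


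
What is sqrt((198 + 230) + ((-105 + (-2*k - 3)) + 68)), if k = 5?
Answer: 3*sqrt(42) ≈ 19.442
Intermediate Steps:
sqrt((198 + 230) + ((-105 + (-2*k - 3)) + 68)) = sqrt((198 + 230) + ((-105 + (-2*5 - 3)) + 68)) = sqrt(428 + ((-105 + (-10 - 3)) + 68)) = sqrt(428 + ((-105 - 13) + 68)) = sqrt(428 + (-118 + 68)) = sqrt(428 - 50) = sqrt(378) = 3*sqrt(42)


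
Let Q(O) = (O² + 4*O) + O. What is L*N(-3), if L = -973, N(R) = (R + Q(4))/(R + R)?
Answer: 10703/2 ≈ 5351.5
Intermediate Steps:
Q(O) = O² + 5*O
N(R) = (36 + R)/(2*R) (N(R) = (R + 4*(5 + 4))/(R + R) = (R + 4*9)/((2*R)) = (R + 36)*(1/(2*R)) = (36 + R)*(1/(2*R)) = (36 + R)/(2*R))
L*N(-3) = -973*(36 - 3)/(2*(-3)) = -973*(-1)*33/(2*3) = -973*(-11/2) = 10703/2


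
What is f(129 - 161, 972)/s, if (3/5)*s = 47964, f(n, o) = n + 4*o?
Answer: 964/19985 ≈ 0.048236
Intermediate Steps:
s = 79940 (s = (5/3)*47964 = 79940)
f(129 - 161, 972)/s = ((129 - 161) + 4*972)/79940 = (-32 + 3888)*(1/79940) = 3856*(1/79940) = 964/19985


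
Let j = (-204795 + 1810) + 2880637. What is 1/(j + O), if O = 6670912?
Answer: 1/9348564 ≈ 1.0697e-7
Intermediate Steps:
j = 2677652 (j = -202985 + 2880637 = 2677652)
1/(j + O) = 1/(2677652 + 6670912) = 1/9348564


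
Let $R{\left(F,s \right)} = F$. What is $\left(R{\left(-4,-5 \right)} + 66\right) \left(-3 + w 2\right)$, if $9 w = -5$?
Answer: $- \frac{2294}{9} \approx -254.89$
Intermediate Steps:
$w = - \frac{5}{9}$ ($w = \frac{1}{9} \left(-5\right) = - \frac{5}{9} \approx -0.55556$)
$\left(R{\left(-4,-5 \right)} + 66\right) \left(-3 + w 2\right) = \left(-4 + 66\right) \left(-3 - \frac{10}{9}\right) = 62 \left(-3 - \frac{10}{9}\right) = 62 \left(- \frac{37}{9}\right) = - \frac{2294}{9}$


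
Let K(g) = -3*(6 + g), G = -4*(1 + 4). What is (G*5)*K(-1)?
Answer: 1500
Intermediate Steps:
G = -20 (G = -4*5 = -20)
K(g) = -18 - 3*g
(G*5)*K(-1) = (-20*5)*(-18 - 3*(-1)) = -100*(-18 + 3) = -100*(-15) = 1500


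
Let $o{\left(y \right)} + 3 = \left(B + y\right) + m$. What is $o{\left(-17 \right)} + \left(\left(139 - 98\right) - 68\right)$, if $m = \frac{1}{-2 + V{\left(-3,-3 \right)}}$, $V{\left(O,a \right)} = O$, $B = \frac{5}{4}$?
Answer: $- \frac{919}{20} \approx -45.95$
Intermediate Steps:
$B = \frac{5}{4}$ ($B = 5 \cdot \frac{1}{4} = \frac{5}{4} \approx 1.25$)
$m = - \frac{1}{5}$ ($m = \frac{1}{-2 - 3} = \frac{1}{-5} = - \frac{1}{5} \approx -0.2$)
$o{\left(y \right)} = - \frac{39}{20} + y$ ($o{\left(y \right)} = -3 + \left(\left(\frac{5}{4} + y\right) - \frac{1}{5}\right) = -3 + \left(\frac{21}{20} + y\right) = - \frac{39}{20} + y$)
$o{\left(-17 \right)} + \left(\left(139 - 98\right) - 68\right) = \left(- \frac{39}{20} - 17\right) + \left(\left(139 - 98\right) - 68\right) = - \frac{379}{20} + \left(41 - 68\right) = - \frac{379}{20} - 27 = - \frac{919}{20}$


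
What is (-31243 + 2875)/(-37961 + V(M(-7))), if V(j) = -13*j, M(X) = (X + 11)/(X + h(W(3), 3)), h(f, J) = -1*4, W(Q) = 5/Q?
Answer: 34672/46391 ≈ 0.74739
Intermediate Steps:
h(f, J) = -4
M(X) = (11 + X)/(-4 + X) (M(X) = (X + 11)/(X - 4) = (11 + X)/(-4 + X))
(-31243 + 2875)/(-37961 + V(M(-7))) = (-31243 + 2875)/(-37961 - 13*(11 - 7)/(-4 - 7)) = -28368/(-37961 - 13*4/(-11)) = -28368/(-37961 - (-13)*4/11) = -28368/(-37961 - 13*(-4/11)) = -28368/(-37961 + 52/11) = -28368/(-417519/11) = -28368*(-11/417519) = 34672/46391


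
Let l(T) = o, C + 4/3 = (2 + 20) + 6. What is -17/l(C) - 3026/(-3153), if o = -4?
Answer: 65705/12612 ≈ 5.2097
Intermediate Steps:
C = 80/3 (C = -4/3 + ((2 + 20) + 6) = -4/3 + (22 + 6) = -4/3 + 28 = 80/3 ≈ 26.667)
l(T) = -4
-17/l(C) - 3026/(-3153) = -17/(-4) - 3026/(-3153) = -17*(-¼) - 3026*(-1/3153) = 17/4 + 3026/3153 = 65705/12612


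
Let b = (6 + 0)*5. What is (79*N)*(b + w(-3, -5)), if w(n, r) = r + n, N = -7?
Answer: -12166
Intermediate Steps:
w(n, r) = n + r
b = 30 (b = 6*5 = 30)
(79*N)*(b + w(-3, -5)) = (79*(-7))*(30 + (-3 - 5)) = -553*(30 - 8) = -553*22 = -12166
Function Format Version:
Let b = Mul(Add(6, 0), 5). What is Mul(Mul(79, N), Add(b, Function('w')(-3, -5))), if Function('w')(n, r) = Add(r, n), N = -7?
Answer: -12166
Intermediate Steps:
Function('w')(n, r) = Add(n, r)
b = 30 (b = Mul(6, 5) = 30)
Mul(Mul(79, N), Add(b, Function('w')(-3, -5))) = Mul(Mul(79, -7), Add(30, Add(-3, -5))) = Mul(-553, Add(30, -8)) = Mul(-553, 22) = -12166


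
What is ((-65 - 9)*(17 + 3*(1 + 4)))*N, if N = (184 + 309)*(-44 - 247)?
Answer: 339720384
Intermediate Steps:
N = -143463 (N = 493*(-291) = -143463)
((-65 - 9)*(17 + 3*(1 + 4)))*N = ((-65 - 9)*(17 + 3*(1 + 4)))*(-143463) = -74*(17 + 3*5)*(-143463) = -74*(17 + 15)*(-143463) = -74*32*(-143463) = -2368*(-143463) = 339720384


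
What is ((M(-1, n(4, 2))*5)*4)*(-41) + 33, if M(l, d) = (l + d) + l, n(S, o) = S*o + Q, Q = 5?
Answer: -8987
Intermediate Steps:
n(S, o) = 5 + S*o (n(S, o) = S*o + 5 = 5 + S*o)
M(l, d) = d + 2*l (M(l, d) = (d + l) + l = d + 2*l)
((M(-1, n(4, 2))*5)*4)*(-41) + 33 = ((((5 + 4*2) + 2*(-1))*5)*4)*(-41) + 33 = ((((5 + 8) - 2)*5)*4)*(-41) + 33 = (((13 - 2)*5)*4)*(-41) + 33 = ((11*5)*4)*(-41) + 33 = (55*4)*(-41) + 33 = 220*(-41) + 33 = -9020 + 33 = -8987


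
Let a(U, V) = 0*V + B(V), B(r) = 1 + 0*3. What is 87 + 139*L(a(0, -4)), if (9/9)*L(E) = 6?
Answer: 921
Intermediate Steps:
B(r) = 1 (B(r) = 1 + 0 = 1)
a(U, V) = 1 (a(U, V) = 0*V + 1 = 0 + 1 = 1)
L(E) = 6
87 + 139*L(a(0, -4)) = 87 + 139*6 = 87 + 834 = 921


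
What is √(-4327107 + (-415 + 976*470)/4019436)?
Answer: I*√1941893276966385897/669906 ≈ 2080.2*I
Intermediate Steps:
√(-4327107 + (-415 + 976*470)/4019436) = √(-4327107 + (-415 + 458720)*(1/4019436)) = √(-4327107 + 458305*(1/4019436)) = √(-4327107 + 458305/4019436) = √(-17392529193347/4019436) = I*√1941893276966385897/669906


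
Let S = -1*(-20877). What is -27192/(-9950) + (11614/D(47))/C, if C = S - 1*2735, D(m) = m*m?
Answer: 272463348869/99688249025 ≈ 2.7332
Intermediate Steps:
D(m) = m²
S = 20877
C = 18142 (C = 20877 - 1*2735 = 20877 - 2735 = 18142)
-27192/(-9950) + (11614/D(47))/C = -27192/(-9950) + (11614/(47²))/18142 = -27192*(-1/9950) + (11614/2209)*(1/18142) = 13596/4975 + (11614*(1/2209))*(1/18142) = 13596/4975 + (11614/2209)*(1/18142) = 13596/4975 + 5807/20037839 = 272463348869/99688249025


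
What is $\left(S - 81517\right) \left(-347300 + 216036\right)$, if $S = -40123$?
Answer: $15966952960$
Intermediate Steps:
$\left(S - 81517\right) \left(-347300 + 216036\right) = \left(-40123 - 81517\right) \left(-347300 + 216036\right) = \left(-121640\right) \left(-131264\right) = 15966952960$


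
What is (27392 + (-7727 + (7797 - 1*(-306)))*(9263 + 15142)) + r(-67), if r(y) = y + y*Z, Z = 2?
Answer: 9203471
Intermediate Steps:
r(y) = 3*y (r(y) = y + y*2 = y + 2*y = 3*y)
(27392 + (-7727 + (7797 - 1*(-306)))*(9263 + 15142)) + r(-67) = (27392 + (-7727 + (7797 - 1*(-306)))*(9263 + 15142)) + 3*(-67) = (27392 + (-7727 + (7797 + 306))*24405) - 201 = (27392 + (-7727 + 8103)*24405) - 201 = (27392 + 376*24405) - 201 = (27392 + 9176280) - 201 = 9203672 - 201 = 9203471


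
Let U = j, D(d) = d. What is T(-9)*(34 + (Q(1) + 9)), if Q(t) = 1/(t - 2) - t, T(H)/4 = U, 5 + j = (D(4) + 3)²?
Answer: 7216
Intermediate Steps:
j = 44 (j = -5 + (4 + 3)² = -5 + 7² = -5 + 49 = 44)
U = 44
T(H) = 176 (T(H) = 4*44 = 176)
Q(t) = 1/(-2 + t) - t
T(-9)*(34 + (Q(1) + 9)) = 176*(34 + ((1 - 1*1² + 2*1)/(-2 + 1) + 9)) = 176*(34 + ((1 - 1*1 + 2)/(-1) + 9)) = 176*(34 + (-(1 - 1 + 2) + 9)) = 176*(34 + (-1*2 + 9)) = 176*(34 + (-2 + 9)) = 176*(34 + 7) = 176*41 = 7216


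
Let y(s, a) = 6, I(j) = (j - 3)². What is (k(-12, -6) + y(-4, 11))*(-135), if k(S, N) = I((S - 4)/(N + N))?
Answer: -1185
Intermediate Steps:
I(j) = (-3 + j)²
k(S, N) = (-3 + (-4 + S)/(2*N))² (k(S, N) = (-3 + (S - 4)/(N + N))² = (-3 + (-4 + S)/((2*N)))² = (-3 + (-4 + S)*(1/(2*N)))² = (-3 + (-4 + S)/(2*N))²)
(k(-12, -6) + y(-4, 11))*(-135) = ((¼)*(4 - 1*(-12) + 6*(-6))²/(-6)² + 6)*(-135) = ((¼)*(1/36)*(4 + 12 - 36)² + 6)*(-135) = ((¼)*(1/36)*(-20)² + 6)*(-135) = ((¼)*(1/36)*400 + 6)*(-135) = (25/9 + 6)*(-135) = (79/9)*(-135) = -1185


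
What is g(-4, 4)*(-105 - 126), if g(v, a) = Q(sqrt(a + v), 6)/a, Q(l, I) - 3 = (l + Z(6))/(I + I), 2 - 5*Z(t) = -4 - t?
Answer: -924/5 ≈ -184.80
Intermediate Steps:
Z(t) = 6/5 + t/5 (Z(t) = 2/5 - (-4 - t)/5 = 2/5 + (4/5 + t/5) = 6/5 + t/5)
Q(l, I) = 3 + (12/5 + l)/(2*I) (Q(l, I) = 3 + (l + (6/5 + (1/5)*6))/(I + I) = 3 + (l + (6/5 + 6/5))/((2*I)) = 3 + (l + 12/5)*(1/(2*I)) = 3 + (12/5 + l)*(1/(2*I)) = 3 + (12/5 + l)/(2*I))
g(v, a) = (16/5 + sqrt(a + v)/12)/a (g(v, a) = ((1/10)*(12 + 5*sqrt(a + v) + 30*6)/6)/a = ((1/10)*(1/6)*(12 + 5*sqrt(a + v) + 180))/a = ((1/10)*(1/6)*(192 + 5*sqrt(a + v)))/a = (16/5 + sqrt(a + v)/12)/a)
g(-4, 4)*(-105 - 126) = ((1/60)*(192 + 5*sqrt(4 - 4))/4)*(-105 - 126) = ((1/60)*(1/4)*(192 + 5*sqrt(0)))*(-231) = ((1/60)*(1/4)*(192 + 5*0))*(-231) = ((1/60)*(1/4)*(192 + 0))*(-231) = ((1/60)*(1/4)*192)*(-231) = (4/5)*(-231) = -924/5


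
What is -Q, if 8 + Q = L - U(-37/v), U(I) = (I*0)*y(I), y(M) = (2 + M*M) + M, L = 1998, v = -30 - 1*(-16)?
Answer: -1990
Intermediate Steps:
v = -14 (v = -30 + 16 = -14)
y(M) = 2 + M + M**2 (y(M) = (2 + M**2) + M = 2 + M + M**2)
U(I) = 0 (U(I) = (I*0)*(2 + I + I**2) = 0*(2 + I + I**2) = 0)
Q = 1990 (Q = -8 + (1998 - 1*0) = -8 + (1998 + 0) = -8 + 1998 = 1990)
-Q = -1*1990 = -1990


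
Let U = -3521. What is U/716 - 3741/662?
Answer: -2504729/236996 ≈ -10.569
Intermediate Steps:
U/716 - 3741/662 = -3521/716 - 3741/662 = -2504729/236996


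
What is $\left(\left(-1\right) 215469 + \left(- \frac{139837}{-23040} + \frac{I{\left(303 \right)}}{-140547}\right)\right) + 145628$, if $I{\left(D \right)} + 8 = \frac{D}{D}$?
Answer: $- \frac{75379891169987}{1079400960} \approx -69835.0$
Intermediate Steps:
$I{\left(D \right)} = -7$ ($I{\left(D \right)} = -8 + \frac{D}{D} = -8 + 1 = -7$)
$\left(\left(-1\right) 215469 + \left(- \frac{139837}{-23040} + \frac{I{\left(303 \right)}}{-140547}\right)\right) + 145628 = \left(\left(-1\right) 215469 - \left(- \frac{139837}{23040} - \frac{7}{140547}\right)\right) + 145628 = \left(-215469 - - \frac{6551277373}{1079400960}\right) + 145628 = \left(-215469 + \left(\frac{139837}{23040} + \frac{7}{140547}\right)\right) + 145628 = \left(-215469 + \frac{6551277373}{1079400960}\right) + 145628 = - \frac{232570894172867}{1079400960} + 145628 = - \frac{75379891169987}{1079400960}$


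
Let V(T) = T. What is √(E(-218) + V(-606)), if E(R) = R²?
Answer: √46918 ≈ 216.61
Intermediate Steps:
√(E(-218) + V(-606)) = √((-218)² - 606) = √(47524 - 606) = √46918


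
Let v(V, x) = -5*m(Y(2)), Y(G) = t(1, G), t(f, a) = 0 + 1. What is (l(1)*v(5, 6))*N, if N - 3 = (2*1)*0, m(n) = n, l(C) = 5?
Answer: -75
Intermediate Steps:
t(f, a) = 1
Y(G) = 1
v(V, x) = -5 (v(V, x) = -5*1 = -5)
N = 3 (N = 3 + (2*1)*0 = 3 + 2*0 = 3 + 0 = 3)
(l(1)*v(5, 6))*N = (5*(-5))*3 = -25*3 = -75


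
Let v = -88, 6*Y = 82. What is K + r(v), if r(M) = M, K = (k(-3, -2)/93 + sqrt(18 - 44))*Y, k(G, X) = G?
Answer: -8225/93 + 41*I*sqrt(26)/3 ≈ -88.441 + 69.687*I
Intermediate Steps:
Y = 41/3 (Y = (1/6)*82 = 41/3 ≈ 13.667)
K = -41/93 + 41*I*sqrt(26)/3 (K = (-3/93 + sqrt(18 - 44))*(41/3) = (-3*1/93 + sqrt(-26))*(41/3) = (-1/31 + I*sqrt(26))*(41/3) = -41/93 + 41*I*sqrt(26)/3 ≈ -0.44086 + 69.687*I)
K + r(v) = (-41/93 + 41*I*sqrt(26)/3) - 88 = -8225/93 + 41*I*sqrt(26)/3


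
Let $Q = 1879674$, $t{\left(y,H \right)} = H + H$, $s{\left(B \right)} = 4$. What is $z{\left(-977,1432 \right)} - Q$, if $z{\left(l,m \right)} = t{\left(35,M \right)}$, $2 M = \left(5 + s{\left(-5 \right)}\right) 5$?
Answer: $-1879629$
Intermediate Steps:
$M = \frac{45}{2}$ ($M = \frac{\left(5 + 4\right) 5}{2} = \frac{9 \cdot 5}{2} = \frac{1}{2} \cdot 45 = \frac{45}{2} \approx 22.5$)
$t{\left(y,H \right)} = 2 H$
$z{\left(l,m \right)} = 45$ ($z{\left(l,m \right)} = 2 \cdot \frac{45}{2} = 45$)
$z{\left(-977,1432 \right)} - Q = 45 - 1879674 = -1879629$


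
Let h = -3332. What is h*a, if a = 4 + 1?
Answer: -16660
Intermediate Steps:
a = 5
h*a = -3332*5 = -16660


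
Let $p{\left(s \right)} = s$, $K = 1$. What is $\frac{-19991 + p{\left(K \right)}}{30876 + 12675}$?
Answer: $- \frac{19990}{43551} \approx -0.459$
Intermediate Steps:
$\frac{-19991 + p{\left(K \right)}}{30876 + 12675} = \frac{-19991 + 1}{30876 + 12675} = - \frac{19990}{43551}$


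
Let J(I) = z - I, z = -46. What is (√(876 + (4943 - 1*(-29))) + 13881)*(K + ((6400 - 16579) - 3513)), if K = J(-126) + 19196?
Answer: 77511504 + 11168*√1462 ≈ 7.7939e+7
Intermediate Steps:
J(I) = -46 - I
K = 19276 (K = (-46 - 1*(-126)) + 19196 = (-46 + 126) + 19196 = 80 + 19196 = 19276)
(√(876 + (4943 - 1*(-29))) + 13881)*(K + ((6400 - 16579) - 3513)) = (√(876 + (4943 - 1*(-29))) + 13881)*(19276 + ((6400 - 16579) - 3513)) = (√(876 + (4943 + 29)) + 13881)*(19276 + (-10179 - 3513)) = (√(876 + 4972) + 13881)*(19276 - 13692) = (√5848 + 13881)*5584 = (2*√1462 + 13881)*5584 = (13881 + 2*√1462)*5584 = 77511504 + 11168*√1462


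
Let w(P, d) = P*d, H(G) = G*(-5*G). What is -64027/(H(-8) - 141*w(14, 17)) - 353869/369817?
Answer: 11689899077/12528660326 ≈ 0.93305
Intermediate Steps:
H(G) = -5*G**2
-64027/(H(-8) - 141*w(14, 17)) - 353869/369817 = -64027/(-5*(-8)**2 - 1974*17) - 353869/369817 = -64027/(-5*64 - 141*238) - 353869*1/369817 = -64027/(-320 - 33558) - 353869/369817 = -64027/(-33878) - 353869/369817 = -64027*(-1/33878) - 353869/369817 = 64027/33878 - 353869/369817 = 11689899077/12528660326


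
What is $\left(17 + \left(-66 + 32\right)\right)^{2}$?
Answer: $289$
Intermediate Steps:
$\left(17 + \left(-66 + 32\right)\right)^{2} = \left(17 - 34\right)^{2} = \left(-17\right)^{2} = 289$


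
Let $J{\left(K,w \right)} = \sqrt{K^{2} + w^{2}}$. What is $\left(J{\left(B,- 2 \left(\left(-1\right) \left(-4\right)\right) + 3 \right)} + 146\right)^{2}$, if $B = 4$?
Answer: $\left(146 + \sqrt{41}\right)^{2} \approx 23227.0$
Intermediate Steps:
$\left(J{\left(B,- 2 \left(\left(-1\right) \left(-4\right)\right) + 3 \right)} + 146\right)^{2} = \left(\sqrt{4^{2} + \left(- 2 \left(\left(-1\right) \left(-4\right)\right) + 3\right)^{2}} + 146\right)^{2} = \left(\sqrt{16 + \left(\left(-2\right) 4 + 3\right)^{2}} + 146\right)^{2} = \left(\sqrt{16 + \left(-8 + 3\right)^{2}} + 146\right)^{2} = \left(\sqrt{16 + \left(-5\right)^{2}} + 146\right)^{2} = \left(\sqrt{16 + 25} + 146\right)^{2} = \left(\sqrt{41} + 146\right)^{2} = \left(146 + \sqrt{41}\right)^{2}$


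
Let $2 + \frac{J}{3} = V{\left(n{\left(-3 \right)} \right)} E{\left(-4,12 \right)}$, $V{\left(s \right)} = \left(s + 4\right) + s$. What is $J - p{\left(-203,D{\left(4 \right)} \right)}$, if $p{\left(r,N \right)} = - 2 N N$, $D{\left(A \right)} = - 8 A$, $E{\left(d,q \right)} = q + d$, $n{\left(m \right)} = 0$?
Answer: $2138$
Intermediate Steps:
$V{\left(s \right)} = 4 + 2 s$ ($V{\left(s \right)} = \left(4 + s\right) + s = 4 + 2 s$)
$E{\left(d,q \right)} = d + q$
$p{\left(r,N \right)} = - 2 N^{2}$
$J = 90$ ($J = -6 + 3 \left(4 + 2 \cdot 0\right) \left(-4 + 12\right) = -6 + 3 \left(4 + 0\right) 8 = -6 + 3 \cdot 4 \cdot 8 = -6 + 3 \cdot 32 = -6 + 96 = 90$)
$J - p{\left(-203,D{\left(4 \right)} \right)} = 90 - - 2 \left(\left(-8\right) 4\right)^{2} = 90 - - 2 \left(-32\right)^{2} = 90 - \left(-2\right) 1024 = 90 - -2048 = 90 + 2048 = 2138$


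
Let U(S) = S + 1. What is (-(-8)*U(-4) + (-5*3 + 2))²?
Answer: 1369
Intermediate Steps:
U(S) = 1 + S
(-(-8)*U(-4) + (-5*3 + 2))² = (-(-8)*(1 - 4) + (-5*3 + 2))² = (-(-8)*(-3) + (-15 + 2))² = (-1*24 - 13)² = (-24 - 13)² = (-37)² = 1369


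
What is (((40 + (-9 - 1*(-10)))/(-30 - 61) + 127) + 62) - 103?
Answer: 7785/91 ≈ 85.549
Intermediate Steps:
(((40 + (-9 - 1*(-10)))/(-30 - 61) + 127) + 62) - 103 = (((40 + (-9 + 10))/(-91) + 127) + 62) - 103 = (((40 + 1)*(-1/91) + 127) + 62) - 103 = ((41*(-1/91) + 127) + 62) - 103 = ((-41/91 + 127) + 62) - 103 = (11516/91 + 62) - 103 = 17158/91 - 103 = 7785/91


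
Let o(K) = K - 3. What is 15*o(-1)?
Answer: -60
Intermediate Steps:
o(K) = -3 + K
15*o(-1) = 15*(-3 - 1) = 15*(-4) = -60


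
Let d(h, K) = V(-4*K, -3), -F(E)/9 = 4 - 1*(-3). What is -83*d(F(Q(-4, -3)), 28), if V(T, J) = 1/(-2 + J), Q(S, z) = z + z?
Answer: 83/5 ≈ 16.600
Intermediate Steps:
Q(S, z) = 2*z
F(E) = -63 (F(E) = -9*(4 - 1*(-3)) = -9*(4 + 3) = -9*7 = -63)
d(h, K) = -1/5 (d(h, K) = 1/(-2 - 3) = 1/(-5) = -1/5)
-83*d(F(Q(-4, -3)), 28) = -83*(-1/5) = 83/5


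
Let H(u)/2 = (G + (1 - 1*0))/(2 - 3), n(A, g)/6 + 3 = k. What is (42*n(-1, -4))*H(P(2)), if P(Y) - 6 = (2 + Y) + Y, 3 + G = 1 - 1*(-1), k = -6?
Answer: 0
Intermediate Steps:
n(A, g) = -54 (n(A, g) = -18 + 6*(-6) = -18 - 36 = -54)
G = -1 (G = -3 + (1 - 1*(-1)) = -3 + (1 + 1) = -3 + 2 = -1)
P(Y) = 8 + 2*Y (P(Y) = 6 + ((2 + Y) + Y) = 6 + (2 + 2*Y) = 8 + 2*Y)
H(u) = 0 (H(u) = 2*((-1 + (1 - 1*0))/(2 - 3)) = 2*((-1 + (1 + 0))/(-1)) = 2*((-1 + 1)*(-1)) = 2*(0*(-1)) = 2*0 = 0)
(42*n(-1, -4))*H(P(2)) = (42*(-54))*0 = -2268*0 = 0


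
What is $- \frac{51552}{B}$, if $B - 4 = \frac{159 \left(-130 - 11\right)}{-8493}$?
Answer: $- \frac{145943712}{18797} \approx -7764.2$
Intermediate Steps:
$B = \frac{18797}{2831}$ ($B = 4 + \frac{159 \left(-130 - 11\right)}{-8493} = 4 + 159 \left(-141\right) \left(- \frac{1}{8493}\right) = 4 - - \frac{7473}{2831} = 4 + \frac{7473}{2831} = \frac{18797}{2831} \approx 6.6397$)
$- \frac{51552}{B} = - \frac{51552}{\frac{18797}{2831}} = \left(-51552\right) \frac{2831}{18797} = - \frac{145943712}{18797}$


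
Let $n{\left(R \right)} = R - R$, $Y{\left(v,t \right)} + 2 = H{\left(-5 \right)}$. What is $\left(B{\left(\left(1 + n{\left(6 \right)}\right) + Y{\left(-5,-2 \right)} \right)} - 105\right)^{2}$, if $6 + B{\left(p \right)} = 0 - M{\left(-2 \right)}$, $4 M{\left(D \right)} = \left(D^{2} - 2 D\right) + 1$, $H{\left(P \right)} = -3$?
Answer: $\frac{205209}{16} \approx 12826.0$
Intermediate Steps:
$Y{\left(v,t \right)} = -5$ ($Y{\left(v,t \right)} = -2 - 3 = -5$)
$n{\left(R \right)} = 0$
$M{\left(D \right)} = \frac{1}{4} - \frac{D}{2} + \frac{D^{2}}{4}$ ($M{\left(D \right)} = \frac{\left(D^{2} - 2 D\right) + 1}{4} = \frac{1 + D^{2} - 2 D}{4} = \frac{1}{4} - \frac{D}{2} + \frac{D^{2}}{4}$)
$B{\left(p \right)} = - \frac{33}{4}$ ($B{\left(p \right)} = -6 - \left(\frac{1}{4} - -1 + \frac{\left(-2\right)^{2}}{4}\right) = -6 - \left(\frac{1}{4} + 1 + \frac{1}{4} \cdot 4\right) = -6 - \left(\frac{1}{4} + 1 + 1\right) = -6 + \left(0 - \frac{9}{4}\right) = -6 - \frac{9}{4} = - \frac{33}{4}$)
$\left(B{\left(\left(1 + n{\left(6 \right)}\right) + Y{\left(-5,-2 \right)} \right)} - 105\right)^{2} = \left(- \frac{33}{4} - 105\right)^{2} = \left(- \frac{453}{4}\right)^{2} = \frac{205209}{16}$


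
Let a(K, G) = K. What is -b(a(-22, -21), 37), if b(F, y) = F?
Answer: 22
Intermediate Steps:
-b(a(-22, -21), 37) = -1*(-22) = 22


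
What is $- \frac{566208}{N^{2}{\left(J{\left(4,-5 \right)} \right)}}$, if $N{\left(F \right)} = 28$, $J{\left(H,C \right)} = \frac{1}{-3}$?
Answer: $- \frac{35388}{49} \approx -722.2$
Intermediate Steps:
$J{\left(H,C \right)} = - \frac{1}{3}$
$- \frac{566208}{N^{2}{\left(J{\left(4,-5 \right)} \right)}} = - \frac{566208}{28^{2}} = - \frac{566208}{784} = \left(-566208\right) \frac{1}{784} = - \frac{35388}{49}$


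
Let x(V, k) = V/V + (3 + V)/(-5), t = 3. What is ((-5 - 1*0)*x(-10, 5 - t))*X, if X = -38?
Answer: 456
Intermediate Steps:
x(V, k) = ⅖ - V/5 (x(V, k) = 1 + (3 + V)*(-⅕) = 1 + (-⅗ - V/5) = ⅖ - V/5)
((-5 - 1*0)*x(-10, 5 - t))*X = ((-5 - 1*0)*(⅖ - ⅕*(-10)))*(-38) = ((-5 + 0)*(⅖ + 2))*(-38) = -5*12/5*(-38) = -12*(-38) = 456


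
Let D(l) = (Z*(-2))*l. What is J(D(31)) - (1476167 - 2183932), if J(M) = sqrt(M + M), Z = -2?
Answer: 707765 + 2*sqrt(62) ≈ 7.0778e+5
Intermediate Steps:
D(l) = 4*l (D(l) = (-2*(-2))*l = 4*l)
J(M) = sqrt(2)*sqrt(M) (J(M) = sqrt(2*M) = sqrt(2)*sqrt(M))
J(D(31)) - (1476167 - 2183932) = sqrt(2)*sqrt(4*31) - (1476167 - 2183932) = sqrt(2)*sqrt(124) - 1*(-707765) = sqrt(2)*(2*sqrt(31)) + 707765 = 2*sqrt(62) + 707765 = 707765 + 2*sqrt(62)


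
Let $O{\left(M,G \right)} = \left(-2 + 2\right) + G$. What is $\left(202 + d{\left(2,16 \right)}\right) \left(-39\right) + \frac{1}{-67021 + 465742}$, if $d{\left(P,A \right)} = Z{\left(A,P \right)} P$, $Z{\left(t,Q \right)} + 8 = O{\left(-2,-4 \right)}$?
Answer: $- \frac{2767921181}{398721} \approx -6942.0$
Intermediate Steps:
$O{\left(M,G \right)} = G$ ($O{\left(M,G \right)} = 0 + G = G$)
$Z{\left(t,Q \right)} = -12$ ($Z{\left(t,Q \right)} = -8 - 4 = -12$)
$d{\left(P,A \right)} = - 12 P$
$\left(202 + d{\left(2,16 \right)}\right) \left(-39\right) + \frac{1}{-67021 + 465742} = \left(202 - 24\right) \left(-39\right) + \frac{1}{-67021 + 465742} = \left(202 - 24\right) \left(-39\right) + \frac{1}{398721} = 178 \left(-39\right) + \frac{1}{398721} = -6942 + \frac{1}{398721} = - \frac{2767921181}{398721}$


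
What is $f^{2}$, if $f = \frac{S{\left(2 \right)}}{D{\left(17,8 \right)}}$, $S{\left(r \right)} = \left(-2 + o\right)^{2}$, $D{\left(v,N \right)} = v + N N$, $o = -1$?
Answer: $\frac{1}{81} \approx 0.012346$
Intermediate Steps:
$D{\left(v,N \right)} = v + N^{2}$
$S{\left(r \right)} = 9$ ($S{\left(r \right)} = \left(-2 - 1\right)^{2} = \left(-3\right)^{2} = 9$)
$f = \frac{1}{9}$ ($f = \frac{9}{17 + 8^{2}} = \frac{9}{17 + 64} = \frac{9}{81} = 9 \cdot \frac{1}{81} = \frac{1}{9} \approx 0.11111$)
$f^{2} = \left(\frac{1}{9}\right)^{2} = \frac{1}{81}$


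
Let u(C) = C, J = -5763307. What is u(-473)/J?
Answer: 43/523937 ≈ 8.2071e-5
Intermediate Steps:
u(-473)/J = -473/(-5763307) = -473*(-1/5763307) = 43/523937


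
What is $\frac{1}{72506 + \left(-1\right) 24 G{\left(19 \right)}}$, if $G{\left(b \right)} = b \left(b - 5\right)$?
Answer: $\frac{1}{66122} \approx 1.5124 \cdot 10^{-5}$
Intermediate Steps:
$G{\left(b \right)} = b \left(-5 + b\right)$
$\frac{1}{72506 + \left(-1\right) 24 G{\left(19 \right)}} = \frac{1}{72506 + \left(-1\right) 24 \cdot 19 \left(-5 + 19\right)} = \frac{1}{72506 - 24 \cdot 19 \cdot 14} = \frac{1}{72506 - 6384} = \frac{1}{66122}$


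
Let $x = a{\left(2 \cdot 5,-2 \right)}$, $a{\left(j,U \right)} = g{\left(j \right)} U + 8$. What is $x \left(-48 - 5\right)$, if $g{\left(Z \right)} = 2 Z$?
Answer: $1696$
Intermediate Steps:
$a{\left(j,U \right)} = 8 + 2 U j$ ($a{\left(j,U \right)} = 2 j U + 8 = 2 U j + 8 = 8 + 2 U j$)
$x = -32$ ($x = 8 + 2 \left(-2\right) 2 \cdot 5 = 8 + 2 \left(-2\right) 10 = 8 - 40 = -32$)
$x \left(-48 - 5\right) = - 32 \left(-48 - 5\right) = \left(-32\right) \left(-53\right) = 1696$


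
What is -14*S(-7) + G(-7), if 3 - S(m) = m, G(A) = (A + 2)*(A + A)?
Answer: -70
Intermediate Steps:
G(A) = 2*A*(2 + A) (G(A) = (2 + A)*(2*A) = 2*A*(2 + A))
S(m) = 3 - m
-14*S(-7) + G(-7) = -14*(3 - 1*(-7)) + 2*(-7)*(2 - 7) = -14*(3 + 7) + 2*(-7)*(-5) = -14*10 + 70 = -140 + 70 = -70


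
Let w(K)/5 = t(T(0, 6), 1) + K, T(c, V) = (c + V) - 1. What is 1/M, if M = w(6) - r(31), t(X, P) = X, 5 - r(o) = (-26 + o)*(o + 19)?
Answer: 1/300 ≈ 0.0033333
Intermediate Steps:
T(c, V) = -1 + V + c (T(c, V) = (V + c) - 1 = -1 + V + c)
r(o) = 5 - (-26 + o)*(19 + o) (r(o) = 5 - (-26 + o)*(o + 19) = 5 - (-26 + o)*(19 + o))
w(K) = 25 + 5*K (w(K) = 5*((-1 + 6 + 0) + K) = 5*(5 + K) = 25 + 5*K)
M = 300 (M = (25 + 5*6) - (499 - 1*31**2 + 7*31) = (25 + 30) - (499 - 1*961 + 217) = 55 - (499 - 961 + 217) = 55 - 1*(-245) = 55 + 245 = 300)
1/M = 1/300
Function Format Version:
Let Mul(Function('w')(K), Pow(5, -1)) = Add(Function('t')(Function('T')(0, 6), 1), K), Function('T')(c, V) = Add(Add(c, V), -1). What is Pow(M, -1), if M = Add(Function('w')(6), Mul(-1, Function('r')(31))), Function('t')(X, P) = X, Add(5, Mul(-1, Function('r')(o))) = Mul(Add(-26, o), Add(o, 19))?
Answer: Rational(1, 300) ≈ 0.0033333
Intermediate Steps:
Function('T')(c, V) = Add(-1, V, c) (Function('T')(c, V) = Add(Add(V, c), -1) = Add(-1, V, c))
Function('r')(o) = Add(5, Mul(-1, Add(-26, o), Add(19, o))) (Function('r')(o) = Add(5, Mul(-1, Mul(Add(-26, o), Add(o, 19)))) = Add(5, Mul(-1, Mul(Add(-26, o), Add(19, o)))) = Add(5, Mul(-1, Add(-26, o), Add(19, o))))
Function('w')(K) = Add(25, Mul(5, K)) (Function('w')(K) = Mul(5, Add(Add(-1, 6, 0), K)) = Mul(5, Add(5, K)) = Add(25, Mul(5, K)))
M = 300 (M = Add(Add(25, Mul(5, 6)), Mul(-1, Add(499, Mul(-1, Pow(31, 2)), Mul(7, 31)))) = Add(Add(25, 30), Mul(-1, Add(499, Mul(-1, 961), 217))) = Add(55, Mul(-1, Add(499, -961, 217))) = Add(55, Mul(-1, -245)) = Add(55, 245) = 300)
Pow(M, -1) = Pow(300, -1) = Rational(1, 300)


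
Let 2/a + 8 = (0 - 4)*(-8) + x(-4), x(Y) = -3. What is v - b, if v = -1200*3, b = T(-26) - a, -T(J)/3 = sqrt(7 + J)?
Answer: -75598/21 + 3*I*sqrt(19) ≈ -3599.9 + 13.077*I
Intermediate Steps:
T(J) = -3*sqrt(7 + J)
a = 2/21 (a = 2/(-8 + ((0 - 4)*(-8) - 3)) = 2/(-8 + (-4*(-8) - 3)) = 2/(-8 + (32 - 3)) = 2/(-8 + 29) = 2/21 ≈ 0.095238)
b = -2/21 - 3*I*sqrt(19) (b = -3*sqrt(7 - 26) - 1*2/21 = -3*I*sqrt(19) - 2/21 = -2/21 - 3*I*sqrt(19) ≈ -0.095238 - 13.077*I)
v = -3600
v - b = -3600 - (-2/21 - 3*I*sqrt(19)) = -3600 + (2/21 + 3*I*sqrt(19)) = -75598/21 + 3*I*sqrt(19)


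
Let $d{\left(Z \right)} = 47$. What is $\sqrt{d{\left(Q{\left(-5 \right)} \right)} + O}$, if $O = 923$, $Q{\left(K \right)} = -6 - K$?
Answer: $\sqrt{970} \approx 31.145$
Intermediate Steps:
$\sqrt{d{\left(Q{\left(-5 \right)} \right)} + O} = \sqrt{47 + 923} = \sqrt{970}$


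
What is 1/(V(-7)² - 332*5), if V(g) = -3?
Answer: -1/1651 ≈ -0.00060569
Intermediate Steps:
1/(V(-7)² - 332*5) = 1/((-3)² - 332*5) = 1/(9 - 1660) = 1/(-1651) = -1/1651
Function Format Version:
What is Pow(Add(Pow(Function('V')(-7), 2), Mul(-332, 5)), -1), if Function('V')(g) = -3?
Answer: Rational(-1, 1651) ≈ -0.00060569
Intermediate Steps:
Pow(Add(Pow(Function('V')(-7), 2), Mul(-332, 5)), -1) = Pow(Add(Pow(-3, 2), Mul(-332, 5)), -1) = Pow(Add(9, -1660), -1) = Pow(-1651, -1) = Rational(-1, 1651)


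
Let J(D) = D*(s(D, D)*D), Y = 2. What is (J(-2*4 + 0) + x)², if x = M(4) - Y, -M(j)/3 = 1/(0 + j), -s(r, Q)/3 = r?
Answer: 37613689/16 ≈ 2.3509e+6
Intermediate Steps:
s(r, Q) = -3*r
M(j) = -3/j (M(j) = -3/(0 + j) = -3/j)
J(D) = -3*D³ (J(D) = D*((-3*D)*D) = D*(-3*D²) = -3*D³)
x = -11/4 (x = -3/4 - 1*2 = -3*¼ - 2 = -¾ - 2 = -11/4 ≈ -2.7500)
(J(-2*4 + 0) + x)² = (-3*(-2*4 + 0)³ - 11/4)² = (-3*(-8 + 0)³ - 11/4)² = (-3*(-8)³ - 11/4)² = (-3*(-512) - 11/4)² = (1536 - 11/4)² = (6133/4)² = 37613689/16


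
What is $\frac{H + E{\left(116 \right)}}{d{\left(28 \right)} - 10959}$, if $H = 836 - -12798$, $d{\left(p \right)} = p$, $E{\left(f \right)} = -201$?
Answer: $- \frac{13433}{10931} \approx -1.2289$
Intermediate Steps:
$H = 13634$ ($H = 836 + 12798 = 13634$)
$\frac{H + E{\left(116 \right)}}{d{\left(28 \right)} - 10959} = \frac{13634 - 201}{28 - 10959} = \frac{13433}{-10931} = 13433 \left(- \frac{1}{10931}\right) = - \frac{13433}{10931}$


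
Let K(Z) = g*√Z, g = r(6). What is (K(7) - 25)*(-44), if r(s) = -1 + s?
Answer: 1100 - 220*√7 ≈ 517.93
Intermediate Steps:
g = 5 (g = -1 + 6 = 5)
K(Z) = 5*√Z
(K(7) - 25)*(-44) = (5*√7 - 25)*(-44) = (-25 + 5*√7)*(-44) = 1100 - 220*√7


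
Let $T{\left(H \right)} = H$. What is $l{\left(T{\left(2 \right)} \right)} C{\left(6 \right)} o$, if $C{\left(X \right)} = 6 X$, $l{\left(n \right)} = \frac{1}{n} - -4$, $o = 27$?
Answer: $4374$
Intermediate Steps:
$l{\left(n \right)} = 4 + \frac{1}{n}$ ($l{\left(n \right)} = \frac{1}{n} + 4 = 4 + \frac{1}{n}$)
$l{\left(T{\left(2 \right)} \right)} C{\left(6 \right)} o = \left(4 + \frac{1}{2}\right) 6 \cdot 6 \cdot 27 = \left(4 + \frac{1}{2}\right) 36 \cdot 27 = \frac{9}{2} \cdot 36 \cdot 27 = 162 \cdot 27 = 4374$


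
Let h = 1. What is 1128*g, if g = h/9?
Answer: 376/3 ≈ 125.33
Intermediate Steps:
g = 1/9 ≈ 0.11111
1128*g = 1128*(1/9) = 376/3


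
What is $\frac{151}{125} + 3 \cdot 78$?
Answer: $\frac{29401}{125} \approx 235.21$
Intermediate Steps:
$\frac{151}{125} + 3 \cdot 78 = 151 \cdot \frac{1}{125} + 234 = \frac{151}{125} + 234 = \frac{29401}{125}$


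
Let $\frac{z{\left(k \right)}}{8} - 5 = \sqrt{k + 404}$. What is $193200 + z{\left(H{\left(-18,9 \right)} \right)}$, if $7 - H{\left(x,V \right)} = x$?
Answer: $193240 + 8 \sqrt{429} \approx 1.9341 \cdot 10^{5}$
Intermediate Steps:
$H{\left(x,V \right)} = 7 - x$
$z{\left(k \right)} = 40 + 8 \sqrt{404 + k}$ ($z{\left(k \right)} = 40 + 8 \sqrt{k + 404} = 40 + 8 \sqrt{404 + k}$)
$193200 + z{\left(H{\left(-18,9 \right)} \right)} = 193200 + \left(40 + 8 \sqrt{404 + \left(7 - -18\right)}\right) = 193200 + \left(40 + 8 \sqrt{404 + \left(7 + 18\right)}\right) = 193200 + \left(40 + 8 \sqrt{404 + 25}\right) = 193200 + \left(40 + 8 \sqrt{429}\right) = 193240 + 8 \sqrt{429}$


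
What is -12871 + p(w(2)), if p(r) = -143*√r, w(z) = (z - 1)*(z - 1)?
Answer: -13014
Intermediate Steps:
w(z) = (-1 + z)² (w(z) = (-1 + z)*(-1 + z) = (-1 + z)²)
-12871 + p(w(2)) = -12871 - 143*√((-1 + 2)²) = -12871 - 143*√(1²) = -12871 - 143*√1 = -12871 - 143*1 = -12871 - 143 = -13014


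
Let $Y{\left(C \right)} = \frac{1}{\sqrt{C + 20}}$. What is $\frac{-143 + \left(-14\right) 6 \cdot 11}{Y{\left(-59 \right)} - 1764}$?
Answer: $\frac{73405332}{121356145} - \frac{1067 i \sqrt{39}}{121356145} \approx 0.60488 - 5.4908 \cdot 10^{-5} i$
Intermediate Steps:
$Y{\left(C \right)} = \frac{1}{\sqrt{20 + C}}$
$\frac{-143 + \left(-14\right) 6 \cdot 11}{Y{\left(-59 \right)} - 1764} = \frac{-143 + \left(-14\right) 6 \cdot 11}{\frac{1}{\sqrt{20 - 59}} - 1764} = \frac{-143 - 924}{\frac{1}{\sqrt{-39}} - 1764} = \frac{-143 - 924}{- \frac{i \sqrt{39}}{39} - 1764} = - \frac{1067}{-1764 - \frac{i \sqrt{39}}{39}}$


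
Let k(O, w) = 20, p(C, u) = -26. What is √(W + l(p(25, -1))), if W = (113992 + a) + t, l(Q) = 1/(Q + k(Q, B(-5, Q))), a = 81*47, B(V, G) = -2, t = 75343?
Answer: √6953106/6 ≈ 439.48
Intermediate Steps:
a = 3807
l(Q) = 1/(20 + Q) (l(Q) = 1/(Q + 20) = 1/(20 + Q))
W = 193142 (W = (113992 + 3807) + 75343 = 117799 + 75343 = 193142)
√(W + l(p(25, -1))) = √(193142 + 1/(20 - 26)) = √(193142 + 1/(-6)) = √(193142 - ⅙) = √(1158851/6) = √6953106/6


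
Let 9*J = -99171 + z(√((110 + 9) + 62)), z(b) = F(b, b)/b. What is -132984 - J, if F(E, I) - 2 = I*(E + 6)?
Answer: -365897/3 - 61*√181/543 ≈ -1.2197e+5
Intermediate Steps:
F(E, I) = 2 + I*(6 + E) (F(E, I) = 2 + I*(E + 6) = 2 + I*(6 + E))
z(b) = (2 + b² + 6*b)/b (z(b) = (2 + 6*b + b*b)/b = (2 + 6*b + b²)/b = (2 + b² + 6*b)/b)
J = -33055/3 + 61*√181/543 (J = (-99171 + (6 + √((110 + 9) + 62) + 2/(√((110 + 9) + 62))))/9 = (-99171 + (6 + √(119 + 62) + 2/(√(119 + 62))))/9 = (-99171 + (6 + √181 + 2/(√181)))/9 = (-99171 + (6 + √181 + 2*(√181/181)))/9 = (-99171 + (6 + √181 + 2*√181/181))/9 = (-99171 + (6 + 183*√181/181))/9 = (-99165 + 183*√181/181)/9 = -33055/3 + 61*√181/543 ≈ -11017.)
-132984 - J = -132984 - (-33055/3 + 61*√181/543) = -132984 + (33055/3 - 61*√181/543) = -365897/3 - 61*√181/543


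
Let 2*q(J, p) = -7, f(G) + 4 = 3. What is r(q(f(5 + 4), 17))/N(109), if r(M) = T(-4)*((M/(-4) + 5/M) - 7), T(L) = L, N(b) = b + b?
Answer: 423/3052 ≈ 0.13860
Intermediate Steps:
f(G) = -1 (f(G) = -4 + 3 = -1)
N(b) = 2*b
q(J, p) = -7/2 (q(J, p) = (1/2)*(-7) = -7/2)
r(M) = 28 + M - 20/M (r(M) = -4*((M/(-4) + 5/M) - 7) = -4*((M*(-1/4) + 5/M) - 7) = -4*((-M/4 + 5/M) - 7) = -4*((5/M - M/4) - 7) = -4*(-7 + 5/M - M/4) = 28 + M - 20/M)
r(q(f(5 + 4), 17))/N(109) = (28 - 7/2 - 20/(-7/2))/((2*109)) = (28 - 7/2 - 20*(-2/7))/218 = (28 - 7/2 + 40/7)*(1/218) = (423/14)*(1/218) = 423/3052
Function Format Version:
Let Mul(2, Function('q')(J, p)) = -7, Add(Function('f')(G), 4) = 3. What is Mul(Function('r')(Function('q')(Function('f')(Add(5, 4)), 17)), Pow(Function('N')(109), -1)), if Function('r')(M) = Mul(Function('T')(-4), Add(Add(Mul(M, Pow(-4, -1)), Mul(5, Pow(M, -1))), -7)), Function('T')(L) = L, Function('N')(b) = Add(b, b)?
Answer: Rational(423, 3052) ≈ 0.13860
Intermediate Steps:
Function('f')(G) = -1 (Function('f')(G) = Add(-4, 3) = -1)
Function('N')(b) = Mul(2, b)
Function('q')(J, p) = Rational(-7, 2) (Function('q')(J, p) = Mul(Rational(1, 2), -7) = Rational(-7, 2))
Function('r')(M) = Add(28, M, Mul(-20, Pow(M, -1))) (Function('r')(M) = Mul(-4, Add(Add(Mul(M, Pow(-4, -1)), Mul(5, Pow(M, -1))), -7)) = Mul(-4, Add(Add(Mul(M, Rational(-1, 4)), Mul(5, Pow(M, -1))), -7)) = Mul(-4, Add(Add(Mul(Rational(-1, 4), M), Mul(5, Pow(M, -1))), -7)) = Mul(-4, Add(Add(Mul(5, Pow(M, -1)), Mul(Rational(-1, 4), M)), -7)) = Mul(-4, Add(-7, Mul(5, Pow(M, -1)), Mul(Rational(-1, 4), M))) = Add(28, M, Mul(-20, Pow(M, -1))))
Mul(Function('r')(Function('q')(Function('f')(Add(5, 4)), 17)), Pow(Function('N')(109), -1)) = Mul(Add(28, Rational(-7, 2), Mul(-20, Pow(Rational(-7, 2), -1))), Pow(Mul(2, 109), -1)) = Mul(Add(28, Rational(-7, 2), Mul(-20, Rational(-2, 7))), Pow(218, -1)) = Mul(Add(28, Rational(-7, 2), Rational(40, 7)), Rational(1, 218)) = Mul(Rational(423, 14), Rational(1, 218)) = Rational(423, 3052)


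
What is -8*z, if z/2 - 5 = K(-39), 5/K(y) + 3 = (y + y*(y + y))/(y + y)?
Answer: -6480/83 ≈ -78.072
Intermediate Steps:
K(y) = 5/(-3 + (y + 2*y²)/(2*y)) (K(y) = 5/(-3 + (y + y*(y + y))/(y + y)) = 5/(-3 + (y + y*(2*y))/((2*y))) = 5/(-3 + (y + 2*y²)*(1/(2*y))) = 5/(-3 + (y + 2*y²)/(2*y)))
z = 810/83 (z = 10 + 2*(10/(-5 + 2*(-39))) = 10 + 2*(10/(-5 - 78)) = 10 + 2*(10/(-83)) = 10 + 2*(10*(-1/83)) = 10 + 2*(-10/83) = 10 - 20/83 = 810/83 ≈ 9.7590)
-8*z = -8*810/83 = -6480/83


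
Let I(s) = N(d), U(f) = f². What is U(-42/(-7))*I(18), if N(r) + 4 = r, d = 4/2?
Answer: -72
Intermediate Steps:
d = 2 (d = 4*(½) = 2)
N(r) = -4 + r
I(s) = -2 (I(s) = -4 + 2 = -2)
U(-42/(-7))*I(18) = (-42/(-7))²*(-2) = (-42*(-⅐))²*(-2) = 6²*(-2) = 36*(-2) = -72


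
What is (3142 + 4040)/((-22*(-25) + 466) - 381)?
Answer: 7182/635 ≈ 11.310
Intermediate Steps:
(3142 + 4040)/((-22*(-25) + 466) - 381) = 7182/((550 + 466) - 381) = 7182/(1016 - 381) = 7182/635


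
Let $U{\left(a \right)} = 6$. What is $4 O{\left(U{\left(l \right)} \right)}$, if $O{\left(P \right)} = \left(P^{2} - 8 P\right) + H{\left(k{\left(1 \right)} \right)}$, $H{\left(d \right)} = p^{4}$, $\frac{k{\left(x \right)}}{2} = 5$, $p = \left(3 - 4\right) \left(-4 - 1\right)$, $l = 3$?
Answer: $2452$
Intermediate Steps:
$p = 5$ ($p = \left(-1\right) \left(-5\right) = 5$)
$k{\left(x \right)} = 10$ ($k{\left(x \right)} = 2 \cdot 5 = 10$)
$H{\left(d \right)} = 625$ ($H{\left(d \right)} = 5^{4} = 625$)
$O{\left(P \right)} = 625 + P^{2} - 8 P$ ($O{\left(P \right)} = \left(P^{2} - 8 P\right) + 625 = 625 + P^{2} - 8 P$)
$4 O{\left(U{\left(l \right)} \right)} = 4 \left(625 + 6^{2} - 48\right) = 4 \left(625 + 36 - 48\right) = 4 \cdot 613 = 2452$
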